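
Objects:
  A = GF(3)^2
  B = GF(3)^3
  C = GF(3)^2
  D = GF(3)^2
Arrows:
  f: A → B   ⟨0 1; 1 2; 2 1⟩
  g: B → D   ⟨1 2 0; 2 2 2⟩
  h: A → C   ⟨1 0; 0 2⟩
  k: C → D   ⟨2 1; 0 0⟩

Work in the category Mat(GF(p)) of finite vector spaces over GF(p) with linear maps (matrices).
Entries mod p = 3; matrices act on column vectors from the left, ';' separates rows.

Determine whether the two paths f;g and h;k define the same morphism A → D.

Answer: DOES NOT COMMUTE

Work:
Path 1 = f;g:
  e0=⟨1,0⟩ f→⟨0,1,2⟩ g→⟨2,0⟩
  e1=⟨0,1⟩ f→⟨1,2,1⟩ g→⟨2,2⟩
  composite₁ = ⟨2 2; 0 2⟩
Path 2 = h;k:
  e0=⟨1,0⟩ h→⟨1,0⟩ k→⟨2,0⟩
  e1=⟨0,1⟩ h→⟨0,2⟩ k→⟨2,0⟩
  composite₂ = ⟨2 2; 0 0⟩
Equal? differ; not commutative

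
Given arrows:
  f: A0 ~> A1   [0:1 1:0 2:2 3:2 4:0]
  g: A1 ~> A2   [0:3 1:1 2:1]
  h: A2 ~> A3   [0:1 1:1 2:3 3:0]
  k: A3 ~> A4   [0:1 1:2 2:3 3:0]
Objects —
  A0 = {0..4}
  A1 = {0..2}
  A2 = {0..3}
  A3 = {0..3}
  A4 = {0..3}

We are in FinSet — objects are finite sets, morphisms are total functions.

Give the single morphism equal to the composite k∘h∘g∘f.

  0 f~>1 g~>1 h~>1 k~>2
  1 f~>0 g~>3 h~>0 k~>1
  2 f~>2 g~>1 h~>1 k~>2
  3 f~>2 g~>1 h~>1 k~>2
  4 f~>0 g~>3 h~>0 k~>1
⟦path⟧: [0:2 1:1 2:2 3:2 4:1]

Answer: [0:2 1:1 2:2 3:2 4:1]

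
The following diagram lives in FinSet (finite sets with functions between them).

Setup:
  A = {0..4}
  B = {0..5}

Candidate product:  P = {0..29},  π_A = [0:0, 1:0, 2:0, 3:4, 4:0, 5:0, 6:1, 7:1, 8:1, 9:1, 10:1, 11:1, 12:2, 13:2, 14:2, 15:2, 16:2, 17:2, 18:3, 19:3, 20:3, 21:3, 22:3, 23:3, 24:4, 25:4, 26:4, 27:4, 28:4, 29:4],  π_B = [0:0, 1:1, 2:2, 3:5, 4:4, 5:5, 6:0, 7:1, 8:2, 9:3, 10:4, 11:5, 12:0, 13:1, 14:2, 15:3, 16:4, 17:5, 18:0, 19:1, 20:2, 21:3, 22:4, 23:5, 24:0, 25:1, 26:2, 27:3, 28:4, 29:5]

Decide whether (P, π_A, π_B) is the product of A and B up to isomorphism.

Answer: NOT A VALID PRODUCT — duplicate pair at indices 29,3

Trace:
|A|·|B| = 5·6 = 30;  |P| = 30
Check the pairing map k ↦ (π_A(k), π_B(k)):
  0 : (0,0)
  1 : (0,1)
  2 : (0,2)
  3 : (4,5)
  4 : (0,4)
  5 : (0,5)
  6 : (1,0)
  7 : (1,1)
  8 : (1,2)
  9 : (1,3)
  10 : (1,4)
  11 : (1,5)
  12 : (2,0)
  13 : (2,1)
  14 : (2,2)
  15 : (2,3)
  16 : (2,4)
  17 : (2,5)
  18 : (3,0)
  19 : (3,1)
  20 : (3,2)
  21 : (3,3)
  22 : (3,4)
  23 : (3,5)
  24 : (4,0)
  25 : (4,1)
  26 : (4,2)
  27 : (4,3)
  28 : (4,4)
  29 : (4,5)  ✗ repeats pair of k=3
distinct pairs in image: 29 / 30 needed
  → (4,5) hit at k=3 and k=29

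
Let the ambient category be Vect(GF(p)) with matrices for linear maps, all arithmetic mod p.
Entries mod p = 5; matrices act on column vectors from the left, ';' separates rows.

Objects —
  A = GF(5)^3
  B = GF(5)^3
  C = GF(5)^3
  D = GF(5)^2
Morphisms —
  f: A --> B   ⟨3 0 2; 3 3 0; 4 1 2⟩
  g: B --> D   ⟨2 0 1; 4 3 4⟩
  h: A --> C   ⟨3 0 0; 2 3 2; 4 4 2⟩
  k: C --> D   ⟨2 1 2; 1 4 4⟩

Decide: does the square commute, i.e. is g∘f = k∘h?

Along f;g (path 1):
  e0=[1,0,0] f-->[3,3,4] g-->[0,2]
  e1=[0,1,0] f-->[0,3,1] g-->[1,3]
  e2=[0,0,1] f-->[2,0,2] g-->[1,1]
  ⟦path⟧₁ = ⟨0 1 1; 2 3 1⟩
Along h;k (path 2):
  e0=[1,0,0] h-->[3,2,4] k-->[1,2]
  e1=[0,1,0] h-->[0,3,4] k-->[1,3]
  e2=[0,0,1] h-->[0,2,2] k-->[1,1]
  ⟦path⟧₂ = ⟨1 1 1; 2 3 1⟩
Equal? differ; not commutative

Answer: DOES NOT COMMUTE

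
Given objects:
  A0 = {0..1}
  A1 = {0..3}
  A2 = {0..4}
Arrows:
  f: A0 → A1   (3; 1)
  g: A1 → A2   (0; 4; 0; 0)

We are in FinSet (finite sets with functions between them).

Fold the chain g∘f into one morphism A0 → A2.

Answer: (0; 4)

Derivation:
  0 f→3 g→0
  1 f→1 g→4
result: (0; 4)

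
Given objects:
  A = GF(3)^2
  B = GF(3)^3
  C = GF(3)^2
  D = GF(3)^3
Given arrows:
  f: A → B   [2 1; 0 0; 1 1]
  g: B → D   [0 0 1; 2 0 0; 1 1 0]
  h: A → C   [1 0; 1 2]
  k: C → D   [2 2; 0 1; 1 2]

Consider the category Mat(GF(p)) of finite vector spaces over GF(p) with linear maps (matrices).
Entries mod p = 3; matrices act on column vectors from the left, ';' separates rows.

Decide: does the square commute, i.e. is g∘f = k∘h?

Along f;g (path 1):
  e0=⟨1,0⟩ f→⟨2,0,1⟩ g→⟨1,1,2⟩
  e1=⟨0,1⟩ f→⟨1,0,1⟩ g→⟨1,2,1⟩
  composite₁ = [1 1; 1 2; 2 1]
Along h;k (path 2):
  e0=⟨1,0⟩ h→⟨1,1⟩ k→⟨1,1,0⟩
  e1=⟨0,1⟩ h→⟨0,2⟩ k→⟨1,2,1⟩
  composite₂ = [1 1; 1 2; 0 1]
Equal? differ; not commutative

Answer: DOES NOT COMMUTE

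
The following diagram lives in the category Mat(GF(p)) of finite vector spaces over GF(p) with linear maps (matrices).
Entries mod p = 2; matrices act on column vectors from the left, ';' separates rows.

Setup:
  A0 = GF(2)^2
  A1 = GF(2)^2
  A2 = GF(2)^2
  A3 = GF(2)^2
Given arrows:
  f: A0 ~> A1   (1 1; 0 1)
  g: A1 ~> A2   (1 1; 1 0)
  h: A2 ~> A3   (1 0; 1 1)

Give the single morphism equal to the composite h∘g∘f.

  e0=[1,0] f~>[1,0] g~>[1,1] h~>[1,0]
  e1=[0,1] f~>[1,1] g~>[0,1] h~>[0,1]
⟦path⟧: (1 0; 0 1)

Answer: (1 0; 0 1)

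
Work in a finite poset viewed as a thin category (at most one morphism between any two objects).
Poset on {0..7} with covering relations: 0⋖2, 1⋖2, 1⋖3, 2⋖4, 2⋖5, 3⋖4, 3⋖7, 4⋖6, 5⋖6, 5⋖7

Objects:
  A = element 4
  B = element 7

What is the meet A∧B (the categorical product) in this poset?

Answer: NO MEET EXISTS

Work:
Lower bounds of A=4 and B=7: {0,1,2,3}
  maximal lower bounds 2 and 3 are incomparable: neither 2⊑3 nor 3⊑2
→ no greatest lower bound exists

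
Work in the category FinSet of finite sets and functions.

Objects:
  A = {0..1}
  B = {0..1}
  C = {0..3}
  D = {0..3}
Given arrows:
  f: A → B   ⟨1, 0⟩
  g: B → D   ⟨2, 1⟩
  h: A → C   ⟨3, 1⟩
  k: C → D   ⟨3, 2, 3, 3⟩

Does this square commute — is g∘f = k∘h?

Path 1 = f;g:
  0 f→1 g→1
  1 f→0 g→2
  ⟦path⟧₁ = ⟨1, 2⟩
Path 2 = h;k:
  0 h→3 k→3
  1 h→1 k→2
  ⟦path⟧₂ = ⟨3, 2⟩
Equal? NO — does not commute

Answer: DOES NOT COMMUTE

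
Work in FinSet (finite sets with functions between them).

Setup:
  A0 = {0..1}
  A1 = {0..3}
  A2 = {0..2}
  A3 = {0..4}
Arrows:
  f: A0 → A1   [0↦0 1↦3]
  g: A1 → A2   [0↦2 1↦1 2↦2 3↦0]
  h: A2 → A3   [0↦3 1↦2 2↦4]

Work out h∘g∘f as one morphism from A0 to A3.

  0 f→0 g→2 h→4
  1 f→3 g→0 h→3
composite: [0↦4 1↦3]

Answer: [0↦4 1↦3]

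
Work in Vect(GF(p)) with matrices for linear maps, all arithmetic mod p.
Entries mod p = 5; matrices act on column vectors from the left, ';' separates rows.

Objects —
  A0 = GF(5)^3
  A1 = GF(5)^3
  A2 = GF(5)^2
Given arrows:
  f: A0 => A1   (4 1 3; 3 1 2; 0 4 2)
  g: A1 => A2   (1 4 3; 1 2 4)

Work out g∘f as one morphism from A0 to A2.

  e0=[1,0,0] f=>[4,3,0] g=>[1,0]
  e1=[0,1,0] f=>[1,1,4] g=>[2,4]
  e2=[0,0,1] f=>[3,2,2] g=>[2,0]
composite: (1 2 2; 0 4 0)

Answer: (1 2 2; 0 4 0)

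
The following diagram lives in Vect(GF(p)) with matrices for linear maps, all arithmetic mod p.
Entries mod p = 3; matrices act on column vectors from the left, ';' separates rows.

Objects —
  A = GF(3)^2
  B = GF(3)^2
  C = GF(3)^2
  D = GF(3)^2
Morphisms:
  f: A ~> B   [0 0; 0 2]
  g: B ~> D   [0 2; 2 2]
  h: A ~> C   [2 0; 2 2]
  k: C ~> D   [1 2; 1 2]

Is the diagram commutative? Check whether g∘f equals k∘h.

Answer: COMMUTES

Derivation:
Path 1 = f;g:
  e0=⟨1,0⟩ f~>⟨0,0⟩ g~>⟨0,0⟩
  e1=⟨0,1⟩ f~>⟨0,2⟩ g~>⟨1,1⟩
  composite₁ = [0 1; 0 1]
Path 2 = h;k:
  e0=⟨1,0⟩ h~>⟨2,2⟩ k~>⟨0,0⟩
  e1=⟨0,1⟩ h~>⟨0,2⟩ k~>⟨1,1⟩
  composite₂ = [0 1; 0 1]
Equal? YES — commutes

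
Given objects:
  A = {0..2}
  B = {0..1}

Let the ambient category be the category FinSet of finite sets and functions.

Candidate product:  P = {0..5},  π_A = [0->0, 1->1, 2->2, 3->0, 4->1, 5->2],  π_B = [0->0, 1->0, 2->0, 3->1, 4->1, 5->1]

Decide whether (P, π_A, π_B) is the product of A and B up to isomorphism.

Answer: VALID PRODUCT

Work:
|A|·|B| = 3·2 = 6;  |P| = 6
Check the pairing map k ↦ (π_A(k), π_B(k)):
  0 -> (0,0)
  1 -> (1,0)
  2 -> (2,0)
  3 -> (0,1)
  4 -> (1,1)
  5 -> (2,1)
distinct pairs in image: 6 / 6 needed
  → bijection onto A×B; projections well-typed.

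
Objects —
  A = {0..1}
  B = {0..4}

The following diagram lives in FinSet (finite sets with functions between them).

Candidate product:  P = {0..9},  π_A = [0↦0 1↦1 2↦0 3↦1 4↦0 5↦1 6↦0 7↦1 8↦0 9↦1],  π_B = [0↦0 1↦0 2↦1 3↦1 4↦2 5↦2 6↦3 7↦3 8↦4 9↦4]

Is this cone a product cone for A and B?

Answer: VALID PRODUCT

Derivation:
|A|·|B| = 2·5 = 10;  |P| = 10
Check the pairing map k ↦ (π_A(k), π_B(k)):
  0 ↦ (0,0)
  1 ↦ (1,0)
  2 ↦ (0,1)
  3 ↦ (1,1)
  4 ↦ (0,2)
  5 ↦ (1,2)
  6 ↦ (0,3)
  7 ↦ (1,3)
  8 ↦ (0,4)
  9 ↦ (1,4)
distinct pairs in image: 10 / 10 needed
  → bijection onto A×B; projections well-typed.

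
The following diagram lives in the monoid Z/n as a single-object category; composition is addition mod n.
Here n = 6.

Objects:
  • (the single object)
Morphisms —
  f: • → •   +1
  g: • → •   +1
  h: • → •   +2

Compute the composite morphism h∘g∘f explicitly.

Answer: +4

Derivation:
  0 +1≡1 +1≡2 +2≡4  (mod 6)
result: +4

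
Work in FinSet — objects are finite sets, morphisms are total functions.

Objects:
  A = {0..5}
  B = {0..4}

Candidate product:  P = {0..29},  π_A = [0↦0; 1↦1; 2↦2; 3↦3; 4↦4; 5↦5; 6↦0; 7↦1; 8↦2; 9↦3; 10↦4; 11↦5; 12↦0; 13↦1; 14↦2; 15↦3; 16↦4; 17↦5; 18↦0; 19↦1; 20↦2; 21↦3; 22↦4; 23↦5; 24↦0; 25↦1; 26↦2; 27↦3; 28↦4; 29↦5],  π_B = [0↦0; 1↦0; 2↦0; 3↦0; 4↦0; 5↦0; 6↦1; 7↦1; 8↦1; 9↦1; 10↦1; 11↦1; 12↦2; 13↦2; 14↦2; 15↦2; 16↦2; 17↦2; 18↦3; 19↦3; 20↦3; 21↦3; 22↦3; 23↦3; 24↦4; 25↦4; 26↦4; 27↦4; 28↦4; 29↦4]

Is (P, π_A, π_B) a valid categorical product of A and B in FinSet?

Answer: VALID PRODUCT

Trace:
|A|·|B| = 6·5 = 30;  |P| = 30
Check the pairing map k ↦ (π_A(k), π_B(k)):
  0 ↦ (0,0)
  1 ↦ (1,0)
  2 ↦ (2,0)
  3 ↦ (3,0)
  4 ↦ (4,0)
  5 ↦ (5,0)
  6 ↦ (0,1)
  7 ↦ (1,1)
  8 ↦ (2,1)
  9 ↦ (3,1)
  10 ↦ (4,1)
  11 ↦ (5,1)
  12 ↦ (0,2)
  13 ↦ (1,2)
  14 ↦ (2,2)
  15 ↦ (3,2)
  16 ↦ (4,2)
  17 ↦ (5,2)
  18 ↦ (0,3)
  19 ↦ (1,3)
  20 ↦ (2,3)
  21 ↦ (3,3)
  22 ↦ (4,3)
  23 ↦ (5,3)
  24 ↦ (0,4)
  25 ↦ (1,4)
  26 ↦ (2,4)
  27 ↦ (3,4)
  28 ↦ (4,4)
  29 ↦ (5,4)
distinct pairs in image: 30 / 30 needed
  → bijection onto A×B; projections well-typed.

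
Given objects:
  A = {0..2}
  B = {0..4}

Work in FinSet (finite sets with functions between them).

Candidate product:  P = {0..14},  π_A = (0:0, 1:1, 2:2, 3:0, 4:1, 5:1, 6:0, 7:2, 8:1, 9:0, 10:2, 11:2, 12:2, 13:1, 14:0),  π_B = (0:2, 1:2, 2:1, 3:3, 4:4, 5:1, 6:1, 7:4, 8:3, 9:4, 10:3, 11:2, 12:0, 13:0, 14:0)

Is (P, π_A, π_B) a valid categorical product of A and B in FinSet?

Answer: VALID PRODUCT

Derivation:
|A|·|B| = 3·5 = 15;  |P| = 15
Check the pairing map k ↦ (π_A(k), π_B(k)):
  0 : (0,2)
  1 : (1,2)
  2 : (2,1)
  3 : (0,3)
  4 : (1,4)
  5 : (1,1)
  6 : (0,1)
  7 : (2,4)
  8 : (1,3)
  9 : (0,4)
  10 : (2,3)
  11 : (2,2)
  12 : (2,0)
  13 : (1,0)
  14 : (0,0)
distinct pairs in image: 15 / 15 needed
  → bijection onto A×B; projections well-typed.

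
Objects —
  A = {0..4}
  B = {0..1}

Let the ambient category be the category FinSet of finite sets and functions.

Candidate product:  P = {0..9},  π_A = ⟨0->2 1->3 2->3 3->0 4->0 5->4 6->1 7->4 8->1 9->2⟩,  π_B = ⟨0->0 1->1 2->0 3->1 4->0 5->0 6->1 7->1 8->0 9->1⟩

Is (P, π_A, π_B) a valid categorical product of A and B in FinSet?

|A|·|B| = 5·2 = 10;  |P| = 10
Check the pairing map k ↦ (π_A(k), π_B(k)):
  0 -> (2,0)
  1 -> (3,1)
  2 -> (3,0)
  3 -> (0,1)
  4 -> (0,0)
  5 -> (4,0)
  6 -> (1,1)
  7 -> (4,1)
  8 -> (1,0)
  9 -> (2,1)
distinct pairs in image: 10 / 10 needed
  → bijection onto A×B; projections well-typed.

Answer: VALID PRODUCT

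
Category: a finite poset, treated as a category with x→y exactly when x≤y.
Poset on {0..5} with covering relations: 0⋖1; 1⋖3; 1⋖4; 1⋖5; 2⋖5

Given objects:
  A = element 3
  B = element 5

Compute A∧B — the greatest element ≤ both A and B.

Answer: A∧B = 1

Trace:
{x : x⊑A ∧ x⊑B} = {0,1}  (A=3, B=5)
  0 ⊑ 1
  1 ⊑ 1
glb = 1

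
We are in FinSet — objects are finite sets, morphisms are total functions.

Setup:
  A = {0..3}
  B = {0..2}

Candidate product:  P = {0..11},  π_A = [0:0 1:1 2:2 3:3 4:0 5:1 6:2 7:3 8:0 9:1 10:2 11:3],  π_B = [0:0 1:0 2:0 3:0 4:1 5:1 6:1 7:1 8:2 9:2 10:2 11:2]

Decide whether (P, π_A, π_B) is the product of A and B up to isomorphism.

Answer: VALID PRODUCT

Trace:
|A|·|B| = 4·3 = 12;  |P| = 12
Check the pairing map k ↦ (π_A(k), π_B(k)):
  0 : (0,0)
  1 : (1,0)
  2 : (2,0)
  3 : (3,0)
  4 : (0,1)
  5 : (1,1)
  6 : (2,1)
  7 : (3,1)
  8 : (0,2)
  9 : (1,2)
  10 : (2,2)
  11 : (3,2)
distinct pairs in image: 12 / 12 needed
  → bijection onto A×B; projections well-typed.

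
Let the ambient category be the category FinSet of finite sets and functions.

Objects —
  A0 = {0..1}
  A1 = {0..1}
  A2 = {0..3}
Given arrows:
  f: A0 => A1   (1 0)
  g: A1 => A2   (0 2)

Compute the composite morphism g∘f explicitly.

Answer: (2 0)

Work:
  0 f=>1 g=>2
  1 f=>0 g=>0
result: (2 0)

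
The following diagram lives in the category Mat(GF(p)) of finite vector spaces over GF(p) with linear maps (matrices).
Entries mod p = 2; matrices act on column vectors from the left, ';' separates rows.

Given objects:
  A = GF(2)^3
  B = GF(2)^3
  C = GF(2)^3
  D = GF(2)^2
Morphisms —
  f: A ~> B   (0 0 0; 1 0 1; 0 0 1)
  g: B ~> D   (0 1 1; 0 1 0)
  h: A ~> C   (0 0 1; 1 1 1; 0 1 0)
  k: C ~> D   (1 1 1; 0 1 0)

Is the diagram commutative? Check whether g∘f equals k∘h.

Answer: DOES NOT COMMUTE

Trace:
Along f;g (path 1):
  e0=(1,0,0) f~>(0,1,0) g~>(1,1)
  e1=(0,1,0) f~>(0,0,0) g~>(0,0)
  e2=(0,0,1) f~>(0,1,1) g~>(0,1)
  ⟦path⟧₁ = (1 0 0; 1 0 1)
Along h;k (path 2):
  e0=(1,0,0) h~>(0,1,0) k~>(1,1)
  e1=(0,1,0) h~>(0,1,1) k~>(0,1)
  e2=(0,0,1) h~>(1,1,0) k~>(0,1)
  ⟦path⟧₂ = (1 0 0; 1 1 1)
Equal? differ; not commutative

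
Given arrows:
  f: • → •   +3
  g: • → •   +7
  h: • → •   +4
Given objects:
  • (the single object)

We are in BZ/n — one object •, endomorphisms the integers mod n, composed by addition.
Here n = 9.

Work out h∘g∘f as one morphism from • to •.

  0 +3≡3 +7≡1 +4≡5  (mod 9)
⟦path⟧: +5

Answer: +5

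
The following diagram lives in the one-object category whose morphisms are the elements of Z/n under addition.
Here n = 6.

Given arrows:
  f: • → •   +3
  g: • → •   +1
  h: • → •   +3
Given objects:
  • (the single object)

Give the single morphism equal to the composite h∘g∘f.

Answer: +1

Trace:
  0 +3≡3 +1≡4 +3≡1  (mod 6)
result: +1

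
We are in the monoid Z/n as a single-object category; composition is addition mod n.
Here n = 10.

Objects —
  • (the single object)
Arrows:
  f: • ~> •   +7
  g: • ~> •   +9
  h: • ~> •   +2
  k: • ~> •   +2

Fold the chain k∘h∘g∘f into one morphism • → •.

  0 +7≡7 +9≡6 +2≡8 +2≡0  (mod 10)
⟦path⟧: +0

Answer: +0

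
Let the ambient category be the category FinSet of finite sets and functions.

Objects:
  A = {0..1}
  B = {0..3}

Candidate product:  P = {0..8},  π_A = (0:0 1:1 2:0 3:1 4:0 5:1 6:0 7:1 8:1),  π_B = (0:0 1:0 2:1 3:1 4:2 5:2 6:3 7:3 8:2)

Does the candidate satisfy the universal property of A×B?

Answer: NOT A VALID PRODUCT — |P|=9 ≠ |A|·|B|=8

Work:
|A|·|B| = 2·4 = 8;  |P| = 9
  → cardinalities differ; no bijection possible.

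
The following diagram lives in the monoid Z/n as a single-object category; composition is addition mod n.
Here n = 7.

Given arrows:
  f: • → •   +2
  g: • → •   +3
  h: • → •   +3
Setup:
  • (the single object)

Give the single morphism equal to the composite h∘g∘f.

Answer: +1

Derivation:
  0 +2≡2 +3≡5 +3≡1  (mod 7)
composite: +1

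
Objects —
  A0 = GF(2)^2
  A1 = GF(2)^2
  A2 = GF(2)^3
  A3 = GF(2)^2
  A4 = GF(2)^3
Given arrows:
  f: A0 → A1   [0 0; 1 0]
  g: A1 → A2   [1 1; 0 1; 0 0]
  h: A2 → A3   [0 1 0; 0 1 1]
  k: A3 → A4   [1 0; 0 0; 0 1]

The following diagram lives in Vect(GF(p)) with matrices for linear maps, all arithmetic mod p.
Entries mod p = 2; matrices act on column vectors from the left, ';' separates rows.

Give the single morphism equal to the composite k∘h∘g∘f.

  e0=⟨1,0⟩ f→⟨0,1⟩ g→⟨1,1,0⟩ h→⟨1,1⟩ k→⟨1,0,1⟩
  e1=⟨0,1⟩ f→⟨0,0⟩ g→⟨0,0,0⟩ h→⟨0,0⟩ k→⟨0,0,0⟩
⟦path⟧: [1 0; 0 0; 1 0]

Answer: [1 0; 0 0; 1 0]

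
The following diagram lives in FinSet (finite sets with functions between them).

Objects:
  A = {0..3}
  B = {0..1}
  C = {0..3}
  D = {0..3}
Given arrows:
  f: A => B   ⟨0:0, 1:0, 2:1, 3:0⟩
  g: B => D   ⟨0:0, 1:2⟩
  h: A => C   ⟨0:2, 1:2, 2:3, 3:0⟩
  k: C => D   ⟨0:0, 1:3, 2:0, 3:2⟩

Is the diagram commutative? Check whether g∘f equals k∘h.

Answer: COMMUTES

Derivation:
Along f;g (path 1):
  0 f=>0 g=>0
  1 f=>0 g=>0
  2 f=>1 g=>2
  3 f=>0 g=>0
  composite₁ = ⟨0:0, 1:0, 2:2, 3:0⟩
Along h;k (path 2):
  0 h=>2 k=>0
  1 h=>2 k=>0
  2 h=>3 k=>2
  3 h=>0 k=>0
  composite₂ = ⟨0:0, 1:0, 2:2, 3:0⟩
Equal? equal; square commutes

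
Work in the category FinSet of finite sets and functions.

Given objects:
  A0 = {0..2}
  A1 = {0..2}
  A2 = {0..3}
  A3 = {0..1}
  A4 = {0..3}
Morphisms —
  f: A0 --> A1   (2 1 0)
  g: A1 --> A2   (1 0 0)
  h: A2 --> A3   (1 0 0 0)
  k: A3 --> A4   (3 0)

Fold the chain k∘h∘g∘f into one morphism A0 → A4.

Answer: (0 0 3)

Work:
  0 f-->2 g-->0 h-->1 k-->0
  1 f-->1 g-->0 h-->1 k-->0
  2 f-->0 g-->1 h-->0 k-->3
⟦path⟧: (0 0 3)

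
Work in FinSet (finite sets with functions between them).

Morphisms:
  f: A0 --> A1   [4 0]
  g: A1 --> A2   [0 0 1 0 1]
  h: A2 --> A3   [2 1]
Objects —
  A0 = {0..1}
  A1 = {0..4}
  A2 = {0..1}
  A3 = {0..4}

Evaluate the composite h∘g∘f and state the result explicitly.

  0 f-->4 g-->1 h-->1
  1 f-->0 g-->0 h-->2
result: [1 2]

Answer: [1 2]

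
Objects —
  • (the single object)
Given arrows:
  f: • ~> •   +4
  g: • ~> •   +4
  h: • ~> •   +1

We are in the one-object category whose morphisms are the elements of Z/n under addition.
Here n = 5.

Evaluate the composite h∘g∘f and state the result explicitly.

Answer: +4

Derivation:
  0 +4≡4 +4≡3 +1≡4  (mod 5)
result: +4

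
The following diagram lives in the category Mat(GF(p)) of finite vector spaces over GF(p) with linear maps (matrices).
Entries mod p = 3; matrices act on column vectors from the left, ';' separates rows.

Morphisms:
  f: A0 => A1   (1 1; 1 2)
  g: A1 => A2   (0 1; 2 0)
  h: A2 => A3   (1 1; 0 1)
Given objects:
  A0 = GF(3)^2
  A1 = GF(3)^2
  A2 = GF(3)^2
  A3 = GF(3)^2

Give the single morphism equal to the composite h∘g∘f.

Answer: (0 1; 2 2)

Trace:
  e0=[1,0] f=>[1,1] g=>[1,2] h=>[0,2]
  e1=[0,1] f=>[1,2] g=>[2,2] h=>[1,2]
⟦path⟧: (0 1; 2 2)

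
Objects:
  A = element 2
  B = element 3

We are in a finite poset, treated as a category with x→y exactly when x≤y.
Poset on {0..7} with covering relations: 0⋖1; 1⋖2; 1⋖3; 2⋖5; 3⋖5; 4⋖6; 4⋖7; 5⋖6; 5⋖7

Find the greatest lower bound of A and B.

Answer: A∧B = 1

Trace:
Lower bounds of A=2 and B=3: {0,1}
  0 ≤ 1
  1 ≤ 1
glb = 1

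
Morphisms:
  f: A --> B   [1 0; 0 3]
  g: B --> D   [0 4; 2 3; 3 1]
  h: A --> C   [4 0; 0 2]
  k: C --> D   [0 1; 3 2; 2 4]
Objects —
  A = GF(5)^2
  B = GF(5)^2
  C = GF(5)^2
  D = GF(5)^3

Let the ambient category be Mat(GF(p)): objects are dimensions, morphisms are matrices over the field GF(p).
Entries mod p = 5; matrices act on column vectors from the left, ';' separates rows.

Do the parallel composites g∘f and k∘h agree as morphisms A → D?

Along f;g (path 1):
  e0=⟨1,0⟩ f-->⟨1,0⟩ g-->⟨0,2,3⟩
  e1=⟨0,1⟩ f-->⟨0,3⟩ g-->⟨2,4,3⟩
  ⟦path⟧₁ = [0 2; 2 4; 3 3]
Along h;k (path 2):
  e0=⟨1,0⟩ h-->⟨4,0⟩ k-->⟨0,2,3⟩
  e1=⟨0,1⟩ h-->⟨0,2⟩ k-->⟨2,4,3⟩
  ⟦path⟧₂ = [0 2; 2 4; 3 3]
Equal? equal; square commutes

Answer: COMMUTES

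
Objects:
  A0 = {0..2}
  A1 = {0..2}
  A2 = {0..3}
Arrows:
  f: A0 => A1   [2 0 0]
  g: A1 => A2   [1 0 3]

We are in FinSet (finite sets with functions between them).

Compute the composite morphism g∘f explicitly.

Answer: [3 1 1]

Work:
  0 f=>2 g=>3
  1 f=>0 g=>1
  2 f=>0 g=>1
composite: [3 1 1]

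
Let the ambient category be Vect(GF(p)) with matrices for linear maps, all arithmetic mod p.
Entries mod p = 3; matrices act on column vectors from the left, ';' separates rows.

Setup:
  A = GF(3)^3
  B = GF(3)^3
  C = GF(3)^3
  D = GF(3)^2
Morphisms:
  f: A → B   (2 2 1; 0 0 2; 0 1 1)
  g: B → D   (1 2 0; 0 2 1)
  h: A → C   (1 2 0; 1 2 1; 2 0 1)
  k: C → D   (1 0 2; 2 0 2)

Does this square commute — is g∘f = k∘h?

Along f;g (path 1):
  e0=[1,0,0] f→[2,0,0] g→[2,0]
  e1=[0,1,0] f→[2,0,1] g→[2,1]
  e2=[0,0,1] f→[1,2,1] g→[2,2]
  ⟦path⟧₁ = (2 2 2; 0 1 2)
Along h;k (path 2):
  e0=[1,0,0] h→[1,1,2] k→[2,0]
  e1=[0,1,0] h→[2,2,0] k→[2,1]
  e2=[0,0,1] h→[0,1,1] k→[2,2]
  ⟦path⟧₂ = (2 2 2; 0 1 2)
Equal? YES — commutes

Answer: COMMUTES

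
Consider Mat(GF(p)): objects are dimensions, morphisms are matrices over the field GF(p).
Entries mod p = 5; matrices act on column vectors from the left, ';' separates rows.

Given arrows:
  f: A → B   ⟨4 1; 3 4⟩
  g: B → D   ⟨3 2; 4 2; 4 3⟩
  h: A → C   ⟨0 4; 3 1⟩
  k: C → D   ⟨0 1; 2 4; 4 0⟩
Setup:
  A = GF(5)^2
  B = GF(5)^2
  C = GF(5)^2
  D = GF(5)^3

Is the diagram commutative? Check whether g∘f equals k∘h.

1) trace f;g:
  e0=⟨1,0⟩ f→⟨4,3⟩ g→⟨3,2,0⟩
  e1=⟨0,1⟩ f→⟨1,4⟩ g→⟨1,2,1⟩
  composite₁ = ⟨3 1; 2 2; 0 1⟩
2) trace h;k:
  e0=⟨1,0⟩ h→⟨0,3⟩ k→⟨3,2,0⟩
  e1=⟨0,1⟩ h→⟨4,1⟩ k→⟨1,2,1⟩
  composite₂ = ⟨3 1; 2 2; 0 1⟩
Equal? YES — commutes

Answer: COMMUTES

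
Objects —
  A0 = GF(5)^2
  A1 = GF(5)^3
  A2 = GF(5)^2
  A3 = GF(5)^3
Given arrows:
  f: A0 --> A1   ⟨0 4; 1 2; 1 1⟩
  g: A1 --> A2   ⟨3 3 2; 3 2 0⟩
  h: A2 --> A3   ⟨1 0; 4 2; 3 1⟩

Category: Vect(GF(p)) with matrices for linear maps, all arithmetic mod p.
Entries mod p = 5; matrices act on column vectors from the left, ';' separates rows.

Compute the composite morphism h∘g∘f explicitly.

Answer: ⟨0 0; 4 2; 2 1⟩

Derivation:
  e0=⟨1,0⟩ f-->⟨0,1,1⟩ g-->⟨0,2⟩ h-->⟨0,4,2⟩
  e1=⟨0,1⟩ f-->⟨4,2,1⟩ g-->⟨0,1⟩ h-->⟨0,2,1⟩
composite: ⟨0 0; 4 2; 2 1⟩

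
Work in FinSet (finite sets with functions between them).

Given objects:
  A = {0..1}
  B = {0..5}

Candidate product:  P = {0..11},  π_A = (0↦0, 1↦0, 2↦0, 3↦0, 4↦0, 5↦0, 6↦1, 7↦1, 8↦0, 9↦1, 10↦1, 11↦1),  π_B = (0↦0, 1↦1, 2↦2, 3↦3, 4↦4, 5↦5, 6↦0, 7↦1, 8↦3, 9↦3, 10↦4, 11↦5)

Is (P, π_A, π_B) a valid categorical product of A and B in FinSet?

Answer: NOT A VALID PRODUCT — duplicate pair at indices 3,8

Derivation:
|A|·|B| = 2·6 = 12;  |P| = 12
Check the pairing map k ↦ (π_A(k), π_B(k)):
  0 ↦ (0,0)
  1 ↦ (0,1)
  2 ↦ (0,2)
  3 ↦ (0,3)
  4 ↦ (0,4)
  5 ↦ (0,5)
  6 ↦ (1,0)
  7 ↦ (1,1)
  8 ↦ (0,3)  ✗ repeats pair of k=3
  9 ↦ (1,3)
  10 ↦ (1,4)
  11 ↦ (1,5)
distinct pairs in image: 11 / 12 needed
  → (0,3) hit at k=3 and k=8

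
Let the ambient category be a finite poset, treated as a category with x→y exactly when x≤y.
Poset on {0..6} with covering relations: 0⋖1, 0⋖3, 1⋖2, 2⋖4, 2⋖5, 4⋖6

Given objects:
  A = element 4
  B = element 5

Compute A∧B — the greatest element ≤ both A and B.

Lower bounds of A=4 and B=5: {0,1,2}
  0 ⊑ 2
  1 ⊑ 2
  2 ⊑ 2
glb = 2

Answer: A∧B = 2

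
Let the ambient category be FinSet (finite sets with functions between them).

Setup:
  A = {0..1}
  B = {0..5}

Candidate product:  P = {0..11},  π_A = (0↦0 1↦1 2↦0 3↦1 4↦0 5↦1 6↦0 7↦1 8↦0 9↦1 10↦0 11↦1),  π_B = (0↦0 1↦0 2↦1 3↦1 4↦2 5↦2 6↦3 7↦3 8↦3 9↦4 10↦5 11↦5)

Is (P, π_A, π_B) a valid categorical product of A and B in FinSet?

Answer: NOT A VALID PRODUCT — duplicate pair at indices 6,8

Trace:
|A|·|B| = 2·6 = 12;  |P| = 12
Check the pairing map k ↦ (π_A(k), π_B(k)):
  0 ↦ (0,0)
  1 ↦ (1,0)
  2 ↦ (0,1)
  3 ↦ (1,1)
  4 ↦ (0,2)
  5 ↦ (1,2)
  6 ↦ (0,3)
  7 ↦ (1,3)
  8 ↦ (0,3)  ✗ repeats pair of k=6
  9 ↦ (1,4)
  10 ↦ (0,5)
  11 ↦ (1,5)
distinct pairs in image: 11 / 12 needed
  → (0,3) hit at k=6 and k=8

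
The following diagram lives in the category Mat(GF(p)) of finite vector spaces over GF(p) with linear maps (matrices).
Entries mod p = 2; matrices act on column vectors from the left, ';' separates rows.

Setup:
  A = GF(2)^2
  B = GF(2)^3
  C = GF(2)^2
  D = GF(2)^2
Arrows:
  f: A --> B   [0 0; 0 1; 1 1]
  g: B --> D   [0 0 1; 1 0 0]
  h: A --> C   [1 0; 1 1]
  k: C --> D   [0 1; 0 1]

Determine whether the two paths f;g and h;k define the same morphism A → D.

1) trace f;g:
  e0=⟨1,0⟩ f-->⟨0,0,1⟩ g-->⟨1,0⟩
  e1=⟨0,1⟩ f-->⟨0,1,1⟩ g-->⟨1,0⟩
  result₁ = [1 1; 0 0]
2) trace h;k:
  e0=⟨1,0⟩ h-->⟨1,1⟩ k-->⟨1,1⟩
  e1=⟨0,1⟩ h-->⟨0,1⟩ k-->⟨1,1⟩
  result₂ = [1 1; 1 1]
Equal? differ; not commutative

Answer: DOES NOT COMMUTE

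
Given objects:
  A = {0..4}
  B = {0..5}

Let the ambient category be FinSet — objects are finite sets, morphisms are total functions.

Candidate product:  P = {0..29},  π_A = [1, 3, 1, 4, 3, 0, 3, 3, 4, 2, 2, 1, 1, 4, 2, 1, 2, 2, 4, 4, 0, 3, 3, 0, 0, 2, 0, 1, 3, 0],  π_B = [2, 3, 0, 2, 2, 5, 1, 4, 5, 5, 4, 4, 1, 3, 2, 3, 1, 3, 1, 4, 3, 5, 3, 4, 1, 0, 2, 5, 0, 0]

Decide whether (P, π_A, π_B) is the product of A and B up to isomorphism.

Answer: NOT A VALID PRODUCT — duplicate pair at indices 22,1

Derivation:
|A|·|B| = 5·6 = 30;  |P| = 30
Check the pairing map k ↦ (π_A(k), π_B(k)):
  0 -> (1,2)
  1 -> (3,3)
  2 -> (1,0)
  3 -> (4,2)
  4 -> (3,2)
  5 -> (0,5)
  6 -> (3,1)
  7 -> (3,4)
  8 -> (4,5)
  9 -> (2,5)
  10 -> (2,4)
  11 -> (1,4)
  12 -> (1,1)
  13 -> (4,3)
  14 -> (2,2)
  15 -> (1,3)
  16 -> (2,1)
  17 -> (2,3)
  18 -> (4,1)
  19 -> (4,4)
  20 -> (0,3)
  21 -> (3,5)
  22 -> (3,3)  ✗ repeats pair of k=1
  23 -> (0,4)
  24 -> (0,1)
  25 -> (2,0)
  26 -> (0,2)
  27 -> (1,5)
  28 -> (3,0)
  29 -> (0,0)
distinct pairs in image: 29 / 30 needed
  → (3,3) hit at k=1 and k=22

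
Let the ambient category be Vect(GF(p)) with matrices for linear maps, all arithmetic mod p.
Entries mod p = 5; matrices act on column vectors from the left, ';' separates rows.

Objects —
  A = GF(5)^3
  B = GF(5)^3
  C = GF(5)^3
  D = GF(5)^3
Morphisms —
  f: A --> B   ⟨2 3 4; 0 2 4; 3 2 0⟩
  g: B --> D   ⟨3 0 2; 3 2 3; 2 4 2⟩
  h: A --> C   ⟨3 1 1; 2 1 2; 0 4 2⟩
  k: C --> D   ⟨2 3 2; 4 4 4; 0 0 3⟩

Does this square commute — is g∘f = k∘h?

Answer: DOES NOT COMMUTE

Derivation:
Along f;g (path 1):
  e0=(1,0,0) f-->(2,0,3) g-->(2,0,0)
  e1=(0,1,0) f-->(3,2,2) g-->(3,4,3)
  e2=(0,0,1) f-->(4,4,0) g-->(2,0,4)
  ⟦path⟧₁ = ⟨2 3 2; 0 4 0; 0 3 4⟩
Along h;k (path 2):
  e0=(1,0,0) h-->(3,2,0) k-->(2,0,0)
  e1=(0,1,0) h-->(1,1,4) k-->(3,4,2)
  e2=(0,0,1) h-->(1,2,2) k-->(2,0,1)
  ⟦path⟧₂ = ⟨2 3 2; 0 4 0; 0 2 1⟩
Equal? NO — does not commute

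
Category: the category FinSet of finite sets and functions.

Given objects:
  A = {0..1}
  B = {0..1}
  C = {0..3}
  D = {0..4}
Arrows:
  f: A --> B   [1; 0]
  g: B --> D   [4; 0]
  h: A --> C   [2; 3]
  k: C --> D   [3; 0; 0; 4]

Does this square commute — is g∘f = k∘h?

Answer: COMMUTES

Derivation:
Path 1 = f;g:
  0 f-->1 g-->0
  1 f-->0 g-->4
  composite₁ = [0; 4]
Path 2 = h;k:
  0 h-->2 k-->0
  1 h-->3 k-->4
  composite₂ = [0; 4]
Equal? YES — commutes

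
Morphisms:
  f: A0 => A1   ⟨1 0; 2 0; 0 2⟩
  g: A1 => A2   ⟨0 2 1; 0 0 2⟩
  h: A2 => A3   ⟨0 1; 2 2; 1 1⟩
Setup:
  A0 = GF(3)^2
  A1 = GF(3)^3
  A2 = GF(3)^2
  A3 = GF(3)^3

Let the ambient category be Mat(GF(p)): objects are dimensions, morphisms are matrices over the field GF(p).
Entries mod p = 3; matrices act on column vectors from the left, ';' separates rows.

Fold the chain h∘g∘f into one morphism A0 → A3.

Answer: ⟨0 1; 2 0; 1 0⟩

Derivation:
  e0=⟨1,0⟩ f=>⟨1,2,0⟩ g=>⟨1,0⟩ h=>⟨0,2,1⟩
  e1=⟨0,1⟩ f=>⟨0,0,2⟩ g=>⟨2,1⟩ h=>⟨1,0,0⟩
⟦path⟧: ⟨0 1; 2 0; 1 0⟩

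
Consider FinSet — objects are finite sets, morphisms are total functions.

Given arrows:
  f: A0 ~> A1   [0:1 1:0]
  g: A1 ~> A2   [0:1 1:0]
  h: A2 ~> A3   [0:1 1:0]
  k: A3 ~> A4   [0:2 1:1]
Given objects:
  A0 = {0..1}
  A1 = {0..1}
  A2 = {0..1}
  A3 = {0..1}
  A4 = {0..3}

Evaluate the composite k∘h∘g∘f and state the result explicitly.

Answer: [0:1 1:2]

Derivation:
  0 f~>1 g~>0 h~>1 k~>1
  1 f~>0 g~>1 h~>0 k~>2
composite: [0:1 1:2]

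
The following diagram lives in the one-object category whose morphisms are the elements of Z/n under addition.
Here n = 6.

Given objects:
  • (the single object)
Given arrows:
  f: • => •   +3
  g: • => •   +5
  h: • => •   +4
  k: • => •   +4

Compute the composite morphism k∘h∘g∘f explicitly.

Answer: +4

Trace:
  0 +3≡3 +5≡2 +4≡0 +4≡4  (mod 6)
composite: +4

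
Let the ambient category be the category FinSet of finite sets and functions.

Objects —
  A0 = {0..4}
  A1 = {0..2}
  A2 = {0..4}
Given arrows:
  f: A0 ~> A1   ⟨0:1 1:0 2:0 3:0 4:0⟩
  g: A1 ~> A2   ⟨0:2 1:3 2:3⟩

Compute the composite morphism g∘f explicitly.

Answer: ⟨0:3 1:2 2:2 3:2 4:2⟩

Trace:
  0 f~>1 g~>3
  1 f~>0 g~>2
  2 f~>0 g~>2
  3 f~>0 g~>2
  4 f~>0 g~>2
result: ⟨0:3 1:2 2:2 3:2 4:2⟩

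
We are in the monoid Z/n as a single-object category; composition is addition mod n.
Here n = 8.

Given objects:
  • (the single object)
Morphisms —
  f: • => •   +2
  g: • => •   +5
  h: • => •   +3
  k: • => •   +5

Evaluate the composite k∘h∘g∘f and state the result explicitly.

Answer: +7

Work:
  0 +2≡2 +5≡7 +3≡2 +5≡7  (mod 8)
composite: +7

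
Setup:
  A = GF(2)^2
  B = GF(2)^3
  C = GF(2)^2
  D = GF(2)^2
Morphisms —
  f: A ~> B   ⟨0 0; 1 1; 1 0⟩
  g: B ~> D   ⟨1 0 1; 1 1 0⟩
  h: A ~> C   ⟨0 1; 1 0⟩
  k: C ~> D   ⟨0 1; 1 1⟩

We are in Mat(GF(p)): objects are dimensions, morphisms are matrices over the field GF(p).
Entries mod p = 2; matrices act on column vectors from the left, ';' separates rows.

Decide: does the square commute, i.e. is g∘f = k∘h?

Answer: COMMUTES

Trace:
1) trace f;g:
  e0=(1,0) f~>(0,1,1) g~>(1,1)
  e1=(0,1) f~>(0,1,0) g~>(0,1)
  composite₁ = ⟨1 0; 1 1⟩
2) trace h;k:
  e0=(1,0) h~>(0,1) k~>(1,1)
  e1=(0,1) h~>(1,0) k~>(0,1)
  composite₂ = ⟨1 0; 1 1⟩
Equal? equal; square commutes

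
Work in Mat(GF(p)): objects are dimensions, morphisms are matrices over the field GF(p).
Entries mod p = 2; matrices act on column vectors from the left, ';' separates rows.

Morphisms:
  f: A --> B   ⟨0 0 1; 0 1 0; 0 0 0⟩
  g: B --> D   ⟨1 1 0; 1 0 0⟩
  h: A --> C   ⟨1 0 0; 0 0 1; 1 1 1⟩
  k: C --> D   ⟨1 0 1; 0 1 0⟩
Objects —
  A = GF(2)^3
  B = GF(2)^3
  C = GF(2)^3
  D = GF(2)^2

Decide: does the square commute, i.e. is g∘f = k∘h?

Answer: COMMUTES

Derivation:
1) trace f;g:
  e0=⟨1,0,0⟩ f-->⟨0,0,0⟩ g-->⟨0,0⟩
  e1=⟨0,1,0⟩ f-->⟨0,1,0⟩ g-->⟨1,0⟩
  e2=⟨0,0,1⟩ f-->⟨1,0,0⟩ g-->⟨1,1⟩
  result₁ = ⟨0 1 1; 0 0 1⟩
2) trace h;k:
  e0=⟨1,0,0⟩ h-->⟨1,0,1⟩ k-->⟨0,0⟩
  e1=⟨0,1,0⟩ h-->⟨0,0,1⟩ k-->⟨1,0⟩
  e2=⟨0,0,1⟩ h-->⟨0,1,1⟩ k-->⟨1,1⟩
  result₂ = ⟨0 1 1; 0 0 1⟩
Equal? YES — commutes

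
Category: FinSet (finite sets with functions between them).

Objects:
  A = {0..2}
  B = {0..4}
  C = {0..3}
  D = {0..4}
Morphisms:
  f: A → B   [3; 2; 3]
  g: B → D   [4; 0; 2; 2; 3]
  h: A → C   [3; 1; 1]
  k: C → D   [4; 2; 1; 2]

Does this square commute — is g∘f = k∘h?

Answer: COMMUTES

Derivation:
Along f;g (path 1):
  0 f→3 g→2
  1 f→2 g→2
  2 f→3 g→2
  composite₁ = [2; 2; 2]
Along h;k (path 2):
  0 h→3 k→2
  1 h→1 k→2
  2 h→1 k→2
  composite₂ = [2; 2; 2]
Equal? equal; square commutes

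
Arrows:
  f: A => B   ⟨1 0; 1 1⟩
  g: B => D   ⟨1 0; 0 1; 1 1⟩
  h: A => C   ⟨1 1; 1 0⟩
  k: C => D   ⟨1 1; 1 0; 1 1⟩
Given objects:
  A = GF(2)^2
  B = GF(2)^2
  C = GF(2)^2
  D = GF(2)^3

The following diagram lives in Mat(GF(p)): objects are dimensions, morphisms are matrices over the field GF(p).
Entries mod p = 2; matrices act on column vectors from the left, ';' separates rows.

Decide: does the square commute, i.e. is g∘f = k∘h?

Answer: DOES NOT COMMUTE

Trace:
Path 1 = f;g:
  e0=[1,0] f=>[1,1] g=>[1,1,0]
  e1=[0,1] f=>[0,1] g=>[0,1,1]
  composite₁ = ⟨1 0; 1 1; 0 1⟩
Path 2 = h;k:
  e0=[1,0] h=>[1,1] k=>[0,1,0]
  e1=[0,1] h=>[1,0] k=>[1,1,1]
  composite₂ = ⟨0 1; 1 1; 0 1⟩
Equal? distinct morphisms ✗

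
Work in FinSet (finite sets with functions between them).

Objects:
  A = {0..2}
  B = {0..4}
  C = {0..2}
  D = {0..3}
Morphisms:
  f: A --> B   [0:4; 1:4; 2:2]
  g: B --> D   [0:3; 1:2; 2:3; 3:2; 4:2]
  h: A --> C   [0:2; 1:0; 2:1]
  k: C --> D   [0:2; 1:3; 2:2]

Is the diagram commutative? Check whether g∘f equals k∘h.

Answer: COMMUTES

Work:
1) trace f;g:
  0 f-->4 g-->2
  1 f-->4 g-->2
  2 f-->2 g-->3
  ⟦path⟧₁ = [0:2; 1:2; 2:3]
2) trace h;k:
  0 h-->2 k-->2
  1 h-->0 k-->2
  2 h-->1 k-->3
  ⟦path⟧₂ = [0:2; 1:2; 2:3]
Equal? YES — commutes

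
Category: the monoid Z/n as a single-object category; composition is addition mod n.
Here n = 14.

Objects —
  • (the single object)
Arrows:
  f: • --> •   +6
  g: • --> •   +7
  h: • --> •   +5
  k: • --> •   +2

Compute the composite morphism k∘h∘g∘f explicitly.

Answer: +6

Work:
  0 +6≡6 +7≡13 +5≡4 +2≡6  (mod 14)
result: +6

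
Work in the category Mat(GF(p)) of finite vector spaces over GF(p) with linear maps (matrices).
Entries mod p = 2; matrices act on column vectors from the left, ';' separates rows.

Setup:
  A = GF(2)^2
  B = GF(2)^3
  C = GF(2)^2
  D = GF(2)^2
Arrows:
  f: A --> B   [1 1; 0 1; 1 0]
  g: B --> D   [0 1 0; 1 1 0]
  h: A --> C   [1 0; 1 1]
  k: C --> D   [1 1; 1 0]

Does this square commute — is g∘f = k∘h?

Answer: COMMUTES

Derivation:
Along f;g (path 1):
  e0=⟨1,0⟩ f-->⟨1,0,1⟩ g-->⟨0,1⟩
  e1=⟨0,1⟩ f-->⟨1,1,0⟩ g-->⟨1,0⟩
  ⟦path⟧₁ = [0 1; 1 0]
Along h;k (path 2):
  e0=⟨1,0⟩ h-->⟨1,1⟩ k-->⟨0,1⟩
  e1=⟨0,1⟩ h-->⟨0,1⟩ k-->⟨1,0⟩
  ⟦path⟧₂ = [0 1; 1 0]
Equal? YES — commutes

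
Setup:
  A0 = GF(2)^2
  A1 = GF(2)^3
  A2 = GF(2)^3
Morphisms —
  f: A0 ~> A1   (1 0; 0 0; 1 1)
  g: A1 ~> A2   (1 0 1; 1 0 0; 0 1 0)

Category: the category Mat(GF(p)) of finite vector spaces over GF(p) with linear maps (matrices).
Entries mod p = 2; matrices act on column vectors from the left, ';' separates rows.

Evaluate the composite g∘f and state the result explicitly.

Answer: (0 1; 1 0; 0 0)

Trace:
  e0=[1,0] f~>[1,0,1] g~>[0,1,0]
  e1=[0,1] f~>[0,0,1] g~>[1,0,0]
composite: (0 1; 1 0; 0 0)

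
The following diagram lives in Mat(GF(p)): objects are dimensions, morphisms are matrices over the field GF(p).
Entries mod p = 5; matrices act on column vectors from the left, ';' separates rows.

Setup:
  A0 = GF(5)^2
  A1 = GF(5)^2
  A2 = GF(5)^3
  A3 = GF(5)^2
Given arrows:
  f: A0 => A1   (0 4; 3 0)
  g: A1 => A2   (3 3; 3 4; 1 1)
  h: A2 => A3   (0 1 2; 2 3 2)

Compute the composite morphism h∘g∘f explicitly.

Answer: (3 0; 0 3)

Trace:
  e0=⟨1,0⟩ f=>⟨0,3⟩ g=>⟨4,2,3⟩ h=>⟨3,0⟩
  e1=⟨0,1⟩ f=>⟨4,0⟩ g=>⟨2,2,4⟩ h=>⟨0,3⟩
composite: (3 0; 0 3)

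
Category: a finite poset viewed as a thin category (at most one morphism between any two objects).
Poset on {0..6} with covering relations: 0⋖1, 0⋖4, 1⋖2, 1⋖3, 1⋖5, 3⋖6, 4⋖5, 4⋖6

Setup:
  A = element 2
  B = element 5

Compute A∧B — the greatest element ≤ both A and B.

Answer: A∧B = 1

Trace:
Lower bounds of A=2 and B=5: {0,1}
  0 <= 1
  1 <= 1
glb = 1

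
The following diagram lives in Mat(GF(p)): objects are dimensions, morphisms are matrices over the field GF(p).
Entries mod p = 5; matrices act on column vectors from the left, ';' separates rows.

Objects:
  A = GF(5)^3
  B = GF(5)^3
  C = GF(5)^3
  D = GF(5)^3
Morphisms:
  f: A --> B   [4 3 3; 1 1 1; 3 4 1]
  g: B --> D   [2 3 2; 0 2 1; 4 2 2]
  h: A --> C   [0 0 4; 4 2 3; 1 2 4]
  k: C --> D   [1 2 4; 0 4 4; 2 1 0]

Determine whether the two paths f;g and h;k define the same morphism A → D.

1) trace f;g:
  e0=[1,0,0] f-->[4,1,3] g-->[2,0,4]
  e1=[0,1,0] f-->[3,1,4] g-->[2,1,2]
  e2=[0,0,1] f-->[3,1,1] g-->[1,3,1]
  ⟦path⟧₁ = [2 2 1; 0 1 3; 4 2 1]
2) trace h;k:
  e0=[1,0,0] h-->[0,4,1] k-->[2,0,4]
  e1=[0,1,0] h-->[0,2,2] k-->[2,1,2]
  e2=[0,0,1] h-->[4,3,4] k-->[1,3,1]
  ⟦path⟧₂ = [2 2 1; 0 1 3; 4 2 1]
Equal? same morphism ✓

Answer: COMMUTES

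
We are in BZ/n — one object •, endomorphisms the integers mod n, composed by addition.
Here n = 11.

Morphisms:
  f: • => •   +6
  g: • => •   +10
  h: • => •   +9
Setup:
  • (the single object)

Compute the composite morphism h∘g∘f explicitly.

Answer: +3

Derivation:
  0 +6≡6 +10≡5 +9≡3  (mod 11)
⟦path⟧: +3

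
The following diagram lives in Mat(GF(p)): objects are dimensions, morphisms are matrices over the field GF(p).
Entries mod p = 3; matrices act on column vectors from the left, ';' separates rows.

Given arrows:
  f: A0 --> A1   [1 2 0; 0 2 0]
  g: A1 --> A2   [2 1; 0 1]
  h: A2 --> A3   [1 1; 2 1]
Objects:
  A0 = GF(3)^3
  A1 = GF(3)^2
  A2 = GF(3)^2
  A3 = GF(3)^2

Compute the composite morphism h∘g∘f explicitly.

  e0=[1,0,0] f-->[1,0] g-->[2,0] h-->[2,1]
  e1=[0,1,0] f-->[2,2] g-->[0,2] h-->[2,2]
  e2=[0,0,1] f-->[0,0] g-->[0,0] h-->[0,0]
⟦path⟧: [2 2 0; 1 2 0]

Answer: [2 2 0; 1 2 0]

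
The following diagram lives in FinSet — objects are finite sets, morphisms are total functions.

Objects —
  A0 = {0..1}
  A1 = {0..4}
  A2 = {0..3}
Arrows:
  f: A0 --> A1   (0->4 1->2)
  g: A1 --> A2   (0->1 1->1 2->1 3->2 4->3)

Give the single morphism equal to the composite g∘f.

Answer: (0->3 1->1)

Trace:
  0 f-->4 g-->3
  1 f-->2 g-->1
composite: (0->3 1->1)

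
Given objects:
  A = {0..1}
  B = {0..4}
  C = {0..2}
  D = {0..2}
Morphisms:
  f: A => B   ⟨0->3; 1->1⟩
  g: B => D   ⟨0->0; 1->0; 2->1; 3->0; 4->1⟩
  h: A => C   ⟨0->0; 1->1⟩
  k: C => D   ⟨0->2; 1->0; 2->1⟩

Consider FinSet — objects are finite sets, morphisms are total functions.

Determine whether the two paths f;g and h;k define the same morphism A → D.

Answer: DOES NOT COMMUTE

Derivation:
1) trace f;g:
  0 f=>3 g=>0
  1 f=>1 g=>0
  result₁ = ⟨0->0; 1->0⟩
2) trace h;k:
  0 h=>0 k=>2
  1 h=>1 k=>0
  result₂ = ⟨0->2; 1->0⟩
Equal? NO — does not commute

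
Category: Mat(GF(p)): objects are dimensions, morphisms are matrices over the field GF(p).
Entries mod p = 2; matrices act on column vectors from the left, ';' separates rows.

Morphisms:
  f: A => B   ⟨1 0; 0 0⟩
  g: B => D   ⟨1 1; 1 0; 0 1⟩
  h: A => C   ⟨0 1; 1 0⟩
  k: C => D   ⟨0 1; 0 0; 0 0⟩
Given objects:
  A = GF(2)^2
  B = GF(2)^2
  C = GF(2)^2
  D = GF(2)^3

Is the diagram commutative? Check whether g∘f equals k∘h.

Path 1 = f;g:
  e0=⟨1,0⟩ f=>⟨1,0⟩ g=>⟨1,1,0⟩
  e1=⟨0,1⟩ f=>⟨0,0⟩ g=>⟨0,0,0⟩
  composite₁ = ⟨1 0; 1 0; 0 0⟩
Path 2 = h;k:
  e0=⟨1,0⟩ h=>⟨0,1⟩ k=>⟨1,0,0⟩
  e1=⟨0,1⟩ h=>⟨1,0⟩ k=>⟨0,0,0⟩
  composite₂ = ⟨1 0; 0 0; 0 0⟩
Equal? differ; not commutative

Answer: DOES NOT COMMUTE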